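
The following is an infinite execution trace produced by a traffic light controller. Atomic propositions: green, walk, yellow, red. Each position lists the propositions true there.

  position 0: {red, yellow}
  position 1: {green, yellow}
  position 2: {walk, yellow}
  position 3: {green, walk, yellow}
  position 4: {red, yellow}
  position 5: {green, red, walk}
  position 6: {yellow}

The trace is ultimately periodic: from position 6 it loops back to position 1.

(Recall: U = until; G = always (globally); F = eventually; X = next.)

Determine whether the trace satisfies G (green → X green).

No

green → X green must hold at every position from 0 onward. It fails at position 1, so G (green → X green) is false.
Positions where green holds: 1, 3, 5.
Check X green at each: 1→fails, 3→fails, 5→fails.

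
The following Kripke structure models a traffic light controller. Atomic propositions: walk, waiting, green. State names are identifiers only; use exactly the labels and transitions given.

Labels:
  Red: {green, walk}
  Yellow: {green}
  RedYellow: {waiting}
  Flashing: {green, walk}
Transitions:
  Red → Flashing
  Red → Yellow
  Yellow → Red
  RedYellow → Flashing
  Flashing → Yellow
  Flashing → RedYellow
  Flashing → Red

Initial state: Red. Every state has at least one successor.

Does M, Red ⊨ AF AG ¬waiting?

States satisfying AG ¬waiting: ∅.
States satisfying AF AG ¬waiting: ∅.
There is a path from Red along which AG ¬waiting never holds.
Red ∉ Sat(AF AG ¬waiting).

No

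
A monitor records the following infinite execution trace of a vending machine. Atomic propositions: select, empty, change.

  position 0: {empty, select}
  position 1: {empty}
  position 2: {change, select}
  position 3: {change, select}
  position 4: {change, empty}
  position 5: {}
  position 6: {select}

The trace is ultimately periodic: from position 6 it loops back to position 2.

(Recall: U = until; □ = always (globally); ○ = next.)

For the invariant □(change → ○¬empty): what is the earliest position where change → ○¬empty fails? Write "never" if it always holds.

3

Check change → ○¬empty at each position in order: 0 ✓, 1 ✓, 2 ✓.
At position 3 the labels are {change, select} and the next position 4 has {change, empty}, so change → ○¬empty is false there. This is the first violation.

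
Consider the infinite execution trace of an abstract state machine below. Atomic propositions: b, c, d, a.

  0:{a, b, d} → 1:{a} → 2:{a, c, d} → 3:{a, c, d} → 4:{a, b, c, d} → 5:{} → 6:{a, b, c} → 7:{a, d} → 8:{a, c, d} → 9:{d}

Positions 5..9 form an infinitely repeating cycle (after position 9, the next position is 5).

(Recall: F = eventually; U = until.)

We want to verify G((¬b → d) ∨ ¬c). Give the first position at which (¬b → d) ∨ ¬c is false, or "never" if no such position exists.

(¬b → d) ∨ ¬c holds at every position 0..9, and those are all the positions the trace ever visits, so the invariant G((¬b → d) ∨ ¬c) is never violated.

never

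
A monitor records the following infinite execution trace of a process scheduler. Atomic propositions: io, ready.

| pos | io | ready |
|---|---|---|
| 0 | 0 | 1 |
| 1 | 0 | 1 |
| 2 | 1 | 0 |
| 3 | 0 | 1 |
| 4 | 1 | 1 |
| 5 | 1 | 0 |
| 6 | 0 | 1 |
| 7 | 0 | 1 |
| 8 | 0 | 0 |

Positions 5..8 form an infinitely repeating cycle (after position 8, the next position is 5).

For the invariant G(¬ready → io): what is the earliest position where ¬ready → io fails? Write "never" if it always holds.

Check ¬ready → io at each position in order: 0 ✓, 1 ✓, 2 ✓, 3 ✓, 4 ✓, 5 ✓, 6 ✓, 7 ✓.
At position 8 the labels are {}, so ¬ready → io is false there. This is the first violation.

8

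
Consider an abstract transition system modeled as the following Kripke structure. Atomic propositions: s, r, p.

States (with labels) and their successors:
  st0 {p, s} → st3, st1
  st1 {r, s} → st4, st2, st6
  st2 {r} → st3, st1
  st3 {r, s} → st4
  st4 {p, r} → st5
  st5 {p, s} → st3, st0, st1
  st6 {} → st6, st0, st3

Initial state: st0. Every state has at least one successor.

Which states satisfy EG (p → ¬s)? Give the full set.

States satisfying p → ¬s: {st1, st2, st3, st4, st6}.
States satisfying EG (p → ¬s): {st1, st2, st6}.

{st1, st2, st6}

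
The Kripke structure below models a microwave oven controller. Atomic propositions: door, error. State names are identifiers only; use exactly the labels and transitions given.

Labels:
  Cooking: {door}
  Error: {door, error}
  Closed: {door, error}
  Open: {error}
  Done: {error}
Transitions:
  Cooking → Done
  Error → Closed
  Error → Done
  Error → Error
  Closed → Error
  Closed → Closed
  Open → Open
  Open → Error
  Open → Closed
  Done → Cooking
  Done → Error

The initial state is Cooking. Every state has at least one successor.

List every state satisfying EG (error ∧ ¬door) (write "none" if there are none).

{Open}

States satisfying error ∧ ¬door: {Open, Done}.
States satisfying EG (error ∧ ¬door): {Open}.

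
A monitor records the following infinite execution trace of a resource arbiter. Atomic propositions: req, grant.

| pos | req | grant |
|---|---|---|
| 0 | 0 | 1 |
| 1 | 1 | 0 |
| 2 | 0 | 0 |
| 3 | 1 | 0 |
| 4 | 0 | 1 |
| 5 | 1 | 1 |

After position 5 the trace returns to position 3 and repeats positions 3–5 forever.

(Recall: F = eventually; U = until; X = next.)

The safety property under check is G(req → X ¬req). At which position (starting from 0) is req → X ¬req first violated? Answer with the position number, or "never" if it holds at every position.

Check req → X ¬req at each position in order: 0 ✓, 1 ✓, 2 ✓, 3 ✓, 4 ✓.
At position 5 the labels are {grant, req} and the next position 3 has {req}, so req → X ¬req is false there. This is the first violation.

5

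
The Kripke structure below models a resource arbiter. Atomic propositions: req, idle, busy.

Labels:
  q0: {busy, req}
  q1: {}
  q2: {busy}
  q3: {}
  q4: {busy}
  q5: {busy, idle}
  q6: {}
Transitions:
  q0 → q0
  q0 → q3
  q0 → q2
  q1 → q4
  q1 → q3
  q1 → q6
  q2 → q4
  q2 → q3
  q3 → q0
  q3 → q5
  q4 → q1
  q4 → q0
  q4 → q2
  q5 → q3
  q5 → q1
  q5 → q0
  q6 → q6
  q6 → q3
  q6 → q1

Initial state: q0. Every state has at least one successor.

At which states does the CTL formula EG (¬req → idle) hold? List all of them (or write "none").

{q0, q5}

States satisfying ¬req → idle: {q0, q5}.
States satisfying EG (¬req → idle): {q0, q5}.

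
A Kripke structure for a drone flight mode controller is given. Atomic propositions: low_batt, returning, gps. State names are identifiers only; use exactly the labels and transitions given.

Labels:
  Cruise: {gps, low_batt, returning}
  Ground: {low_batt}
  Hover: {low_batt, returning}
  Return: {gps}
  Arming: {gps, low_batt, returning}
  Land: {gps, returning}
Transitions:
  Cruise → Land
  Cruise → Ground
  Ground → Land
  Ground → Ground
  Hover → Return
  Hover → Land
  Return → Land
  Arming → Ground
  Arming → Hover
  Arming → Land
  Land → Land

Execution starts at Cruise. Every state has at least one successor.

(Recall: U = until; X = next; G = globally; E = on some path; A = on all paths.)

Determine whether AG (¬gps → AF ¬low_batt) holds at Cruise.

States satisfying ¬gps → AF ¬low_batt: {Cruise, Hover, Return, Arming, Land}.
States satisfying AG (¬gps → AF ¬low_batt): {Hover, Return, Land}.
Ground is reachable from Cruise and violates ¬gps → AF ¬low_batt, so AG fails at Cruise.
Cruise ∉ Sat(AG (¬gps → AF ¬low_batt)).

No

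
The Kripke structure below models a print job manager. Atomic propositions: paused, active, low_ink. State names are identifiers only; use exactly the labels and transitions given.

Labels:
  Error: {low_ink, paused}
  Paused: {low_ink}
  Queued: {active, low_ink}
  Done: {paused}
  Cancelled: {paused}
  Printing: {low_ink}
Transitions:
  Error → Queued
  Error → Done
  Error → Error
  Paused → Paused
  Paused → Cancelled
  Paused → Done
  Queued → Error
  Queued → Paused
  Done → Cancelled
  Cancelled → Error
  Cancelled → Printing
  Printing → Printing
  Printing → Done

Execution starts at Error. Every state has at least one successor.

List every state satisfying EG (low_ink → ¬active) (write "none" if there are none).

{Error, Paused, Done, Cancelled, Printing}

States satisfying low_ink → ¬active: {Error, Paused, Done, Cancelled, Printing}.
States satisfying EG (low_ink → ¬active): {Error, Paused, Done, Cancelled, Printing}.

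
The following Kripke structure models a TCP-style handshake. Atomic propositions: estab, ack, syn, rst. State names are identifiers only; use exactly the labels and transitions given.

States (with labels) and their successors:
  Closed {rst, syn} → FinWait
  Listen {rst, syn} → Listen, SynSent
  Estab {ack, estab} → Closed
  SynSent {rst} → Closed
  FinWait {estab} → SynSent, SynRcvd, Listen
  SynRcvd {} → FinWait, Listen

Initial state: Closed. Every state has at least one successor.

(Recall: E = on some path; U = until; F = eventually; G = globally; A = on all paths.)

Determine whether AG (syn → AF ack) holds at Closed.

No

States satisfying syn → AF ack: {Estab, SynSent, FinWait, SynRcvd}.
States satisfying AG (syn → AF ack): ∅.
Closed is reachable from Closed and violates syn → AF ack, so AG fails at Closed.
Closed ∉ Sat(AG (syn → AF ack)).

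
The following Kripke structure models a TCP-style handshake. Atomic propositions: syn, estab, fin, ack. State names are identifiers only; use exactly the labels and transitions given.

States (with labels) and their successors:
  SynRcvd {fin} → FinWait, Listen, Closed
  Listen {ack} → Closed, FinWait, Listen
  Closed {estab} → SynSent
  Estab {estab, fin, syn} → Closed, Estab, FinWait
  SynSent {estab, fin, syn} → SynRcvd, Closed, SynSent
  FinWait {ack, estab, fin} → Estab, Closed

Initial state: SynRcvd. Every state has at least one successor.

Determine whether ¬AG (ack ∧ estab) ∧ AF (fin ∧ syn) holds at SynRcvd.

Does not hold

States satisfying ack ∧ estab: {FinWait}.
States satisfying AG (ack ∧ estab): ∅.
States satisfying ¬AG (ack ∧ estab): {SynRcvd, Listen, Closed, Estab, SynSent, FinWait}.
States satisfying fin ∧ syn: {Estab, SynSent}.
States satisfying AF (fin ∧ syn): {Closed, Estab, SynSent, FinWait}.
States satisfying ¬AG (ack ∧ estab) ∧ AF (fin ∧ syn): {Closed, Estab, SynSent, FinWait}.
SynRcvd ∉ Sat(¬AG (ack ∧ estab) ∧ AF (fin ∧ syn)).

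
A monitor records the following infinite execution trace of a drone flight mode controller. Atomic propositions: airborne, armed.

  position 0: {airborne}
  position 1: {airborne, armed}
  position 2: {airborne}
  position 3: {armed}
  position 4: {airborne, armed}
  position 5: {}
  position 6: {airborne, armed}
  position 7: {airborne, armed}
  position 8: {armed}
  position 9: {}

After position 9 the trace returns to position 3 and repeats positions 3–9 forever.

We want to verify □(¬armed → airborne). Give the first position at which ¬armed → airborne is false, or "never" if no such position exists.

Check ¬armed → airborne at each position in order: 0 ✓, 1 ✓, 2 ✓, 3 ✓, 4 ✓.
At position 5 the labels are {}, so ¬armed → airborne is false there. This is the first violation.

5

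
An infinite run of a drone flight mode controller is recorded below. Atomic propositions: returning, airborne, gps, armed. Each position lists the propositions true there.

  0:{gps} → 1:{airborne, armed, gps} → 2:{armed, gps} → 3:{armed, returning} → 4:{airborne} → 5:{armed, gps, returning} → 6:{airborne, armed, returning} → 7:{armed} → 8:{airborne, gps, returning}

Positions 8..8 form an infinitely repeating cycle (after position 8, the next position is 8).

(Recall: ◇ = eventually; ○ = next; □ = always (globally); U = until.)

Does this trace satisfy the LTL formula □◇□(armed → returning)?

◇□(armed → returning) holds at every position 0..8, and those are all positions ever visited, so □◇□(armed → returning) holds.

Holds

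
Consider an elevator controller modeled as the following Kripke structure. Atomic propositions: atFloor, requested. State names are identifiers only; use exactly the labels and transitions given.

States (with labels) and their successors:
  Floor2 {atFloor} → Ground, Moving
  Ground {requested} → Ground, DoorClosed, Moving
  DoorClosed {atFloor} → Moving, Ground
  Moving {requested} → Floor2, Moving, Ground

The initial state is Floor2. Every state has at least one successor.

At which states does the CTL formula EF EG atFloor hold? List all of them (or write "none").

none

States satisfying EG atFloor: ∅.
States satisfying EF EG atFloor: ∅.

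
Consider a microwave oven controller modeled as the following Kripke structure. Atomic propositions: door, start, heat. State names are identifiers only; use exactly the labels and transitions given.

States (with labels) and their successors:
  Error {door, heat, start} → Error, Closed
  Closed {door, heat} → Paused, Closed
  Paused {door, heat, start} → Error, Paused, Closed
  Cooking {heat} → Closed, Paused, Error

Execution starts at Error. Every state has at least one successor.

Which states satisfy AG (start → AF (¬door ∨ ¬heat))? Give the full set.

none

States satisfying start → AF (¬door ∨ ¬heat): {Closed, Cooking}.
States satisfying AG (start → AF (¬door ∨ ¬heat)): ∅.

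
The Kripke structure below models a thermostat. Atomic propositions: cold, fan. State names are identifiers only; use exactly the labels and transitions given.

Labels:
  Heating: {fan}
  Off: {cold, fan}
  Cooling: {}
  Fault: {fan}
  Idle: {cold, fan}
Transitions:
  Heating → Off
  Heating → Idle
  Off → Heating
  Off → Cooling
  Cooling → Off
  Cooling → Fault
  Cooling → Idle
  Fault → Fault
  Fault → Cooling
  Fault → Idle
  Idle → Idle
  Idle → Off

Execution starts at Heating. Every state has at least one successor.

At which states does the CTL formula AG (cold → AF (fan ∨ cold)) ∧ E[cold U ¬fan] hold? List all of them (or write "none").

{Off, Cooling, Idle}

States satisfying cold → AF (fan ∨ cold): {Heating, Off, Cooling, Fault, Idle}.
States satisfying AG (cold → AF (fan ∨ cold)): {Heating, Off, Cooling, Fault, Idle}.
States satisfying cold: {Off, Idle}.
States satisfying ¬fan: {Cooling}.
States satisfying E[cold U ¬fan]: {Off, Cooling, Idle}.
States satisfying AG (cold → AF (fan ∨ cold)) ∧ E[cold U ¬fan]: {Off, Cooling, Idle}.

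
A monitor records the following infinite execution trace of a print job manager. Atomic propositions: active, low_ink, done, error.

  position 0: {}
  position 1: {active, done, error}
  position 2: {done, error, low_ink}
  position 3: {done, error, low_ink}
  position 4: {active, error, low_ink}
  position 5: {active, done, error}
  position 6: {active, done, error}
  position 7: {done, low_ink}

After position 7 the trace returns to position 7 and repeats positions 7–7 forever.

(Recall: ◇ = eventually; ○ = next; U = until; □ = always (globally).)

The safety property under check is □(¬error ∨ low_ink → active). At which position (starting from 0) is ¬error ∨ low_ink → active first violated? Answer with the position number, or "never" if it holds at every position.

At position 0 the labels are {}, so ¬error ∨ low_ink → active is false there. This is the first violation.

0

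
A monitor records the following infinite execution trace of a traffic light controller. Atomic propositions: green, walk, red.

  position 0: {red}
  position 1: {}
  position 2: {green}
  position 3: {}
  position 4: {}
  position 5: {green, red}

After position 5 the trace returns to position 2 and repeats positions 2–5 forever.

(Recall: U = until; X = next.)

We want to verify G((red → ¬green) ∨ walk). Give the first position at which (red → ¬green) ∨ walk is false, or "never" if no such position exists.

Check (red → ¬green) ∨ walk at each position in order: 0 ✓, 1 ✓, 2 ✓, 3 ✓, 4 ✓.
At position 5 the labels are {green, red}, so (red → ¬green) ∨ walk is false there. This is the first violation.

5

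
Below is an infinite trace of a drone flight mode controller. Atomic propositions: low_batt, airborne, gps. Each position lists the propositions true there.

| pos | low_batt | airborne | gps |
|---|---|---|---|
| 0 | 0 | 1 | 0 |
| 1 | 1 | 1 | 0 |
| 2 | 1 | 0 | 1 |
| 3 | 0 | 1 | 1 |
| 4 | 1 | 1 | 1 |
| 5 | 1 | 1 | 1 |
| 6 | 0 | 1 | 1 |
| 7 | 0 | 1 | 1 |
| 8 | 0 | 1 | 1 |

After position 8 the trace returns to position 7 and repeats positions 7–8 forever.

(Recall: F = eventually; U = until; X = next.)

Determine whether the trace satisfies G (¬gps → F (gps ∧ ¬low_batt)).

¬gps → F (gps ∧ ¬low_batt) holds at every position 0..8, and those are all positions ever visited, so G (¬gps → F (gps ∧ ¬low_batt)) holds.
Positions where ¬gps holds: 0, 1.
Check F (gps ∧ ¬low_batt) at each: 0→ok, 1→ok.

Satisfied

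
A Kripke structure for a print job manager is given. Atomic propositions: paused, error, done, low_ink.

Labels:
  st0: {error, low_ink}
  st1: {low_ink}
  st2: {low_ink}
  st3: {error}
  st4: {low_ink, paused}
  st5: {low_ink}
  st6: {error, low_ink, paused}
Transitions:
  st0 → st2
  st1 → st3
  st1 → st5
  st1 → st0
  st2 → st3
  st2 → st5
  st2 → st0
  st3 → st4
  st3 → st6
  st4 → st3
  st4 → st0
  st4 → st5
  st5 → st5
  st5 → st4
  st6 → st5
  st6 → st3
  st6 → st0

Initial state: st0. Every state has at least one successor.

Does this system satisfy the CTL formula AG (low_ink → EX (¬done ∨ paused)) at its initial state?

Yes

States satisfying low_ink → EX (¬done ∨ paused): {st0, st1, st2, st3, st4, st5, st6}.
States satisfying AG (low_ink → EX (¬done ∨ paused)): {st0, st1, st2, st3, st4, st5, st6}.
Every state reachable from st0 satisfies low_ink → EX (¬done ∨ paused).
st0 ∈ Sat(AG (low_ink → EX (¬done ∨ paused))).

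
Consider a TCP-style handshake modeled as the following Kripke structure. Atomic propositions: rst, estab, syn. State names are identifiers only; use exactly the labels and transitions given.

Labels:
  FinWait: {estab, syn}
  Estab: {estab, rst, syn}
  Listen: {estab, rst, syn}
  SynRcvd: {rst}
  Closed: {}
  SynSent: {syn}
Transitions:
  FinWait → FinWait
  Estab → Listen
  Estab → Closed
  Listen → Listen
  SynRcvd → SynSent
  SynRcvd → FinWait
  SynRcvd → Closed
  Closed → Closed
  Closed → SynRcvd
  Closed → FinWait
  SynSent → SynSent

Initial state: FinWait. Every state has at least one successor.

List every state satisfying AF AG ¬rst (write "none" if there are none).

{FinWait, SynSent}

States satisfying AG ¬rst: {FinWait, SynSent}.
States satisfying AF AG ¬rst: {FinWait, SynSent}.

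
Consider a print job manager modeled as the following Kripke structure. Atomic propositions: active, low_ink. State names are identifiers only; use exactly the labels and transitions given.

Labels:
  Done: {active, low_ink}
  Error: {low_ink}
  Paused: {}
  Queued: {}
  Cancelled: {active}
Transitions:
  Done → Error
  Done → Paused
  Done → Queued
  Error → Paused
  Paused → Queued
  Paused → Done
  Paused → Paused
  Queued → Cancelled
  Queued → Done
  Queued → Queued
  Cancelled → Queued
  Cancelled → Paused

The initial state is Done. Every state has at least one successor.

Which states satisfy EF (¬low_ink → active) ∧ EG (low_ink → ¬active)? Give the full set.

{Error, Paused, Queued, Cancelled}

States satisfying ¬low_ink → active: {Done, Error, Cancelled}.
States satisfying EF (¬low_ink → active): {Done, Error, Paused, Queued, Cancelled}.
States satisfying low_ink → ¬active: {Error, Paused, Queued, Cancelled}.
States satisfying EG (low_ink → ¬active): {Error, Paused, Queued, Cancelled}.
States satisfying EF (¬low_ink → active) ∧ EG (low_ink → ¬active): {Error, Paused, Queued, Cancelled}.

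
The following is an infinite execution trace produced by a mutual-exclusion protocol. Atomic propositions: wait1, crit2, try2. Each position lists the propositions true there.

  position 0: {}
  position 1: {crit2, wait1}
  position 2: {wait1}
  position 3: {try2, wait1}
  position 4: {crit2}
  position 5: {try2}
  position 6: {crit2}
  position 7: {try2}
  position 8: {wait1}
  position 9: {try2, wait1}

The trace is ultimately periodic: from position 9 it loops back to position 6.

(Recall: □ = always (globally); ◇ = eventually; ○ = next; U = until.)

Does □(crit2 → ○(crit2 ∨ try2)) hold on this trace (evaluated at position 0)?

crit2 → ○(crit2 ∨ try2) must hold at every position from 0 onward. It fails at position 1, so □(crit2 → ○(crit2 ∨ try2)) is false.
Positions where crit2 holds: 1, 4, 6.
Check ○(crit2 ∨ try2) at each: 1→fails, 4→ok, 6→ok.

Does not hold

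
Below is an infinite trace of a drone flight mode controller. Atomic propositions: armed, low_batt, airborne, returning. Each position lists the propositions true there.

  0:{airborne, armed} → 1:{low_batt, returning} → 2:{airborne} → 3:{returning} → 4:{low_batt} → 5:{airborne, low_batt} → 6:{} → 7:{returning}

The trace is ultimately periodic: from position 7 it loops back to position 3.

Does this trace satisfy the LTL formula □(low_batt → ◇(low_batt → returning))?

Satisfied

low_batt → ◇(low_batt → returning) holds at every position 0..7, and those are all positions ever visited, so □(low_batt → ◇(low_batt → returning)) holds.
Positions where low_batt holds: 1, 4, 5.
Check ◇(low_batt → returning) at each: 1→ok, 4→ok, 5→ok.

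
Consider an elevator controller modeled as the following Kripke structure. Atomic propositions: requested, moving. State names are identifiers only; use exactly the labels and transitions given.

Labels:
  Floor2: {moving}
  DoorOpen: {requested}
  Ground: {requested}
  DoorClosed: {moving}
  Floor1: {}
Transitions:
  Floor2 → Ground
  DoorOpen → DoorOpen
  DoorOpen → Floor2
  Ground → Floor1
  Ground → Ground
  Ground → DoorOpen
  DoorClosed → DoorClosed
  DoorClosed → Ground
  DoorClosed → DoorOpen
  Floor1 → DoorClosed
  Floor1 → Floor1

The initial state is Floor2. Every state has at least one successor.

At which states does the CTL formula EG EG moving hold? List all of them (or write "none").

{DoorClosed}

States satisfying EG moving: {DoorClosed}.
States satisfying EG EG moving: {DoorClosed}.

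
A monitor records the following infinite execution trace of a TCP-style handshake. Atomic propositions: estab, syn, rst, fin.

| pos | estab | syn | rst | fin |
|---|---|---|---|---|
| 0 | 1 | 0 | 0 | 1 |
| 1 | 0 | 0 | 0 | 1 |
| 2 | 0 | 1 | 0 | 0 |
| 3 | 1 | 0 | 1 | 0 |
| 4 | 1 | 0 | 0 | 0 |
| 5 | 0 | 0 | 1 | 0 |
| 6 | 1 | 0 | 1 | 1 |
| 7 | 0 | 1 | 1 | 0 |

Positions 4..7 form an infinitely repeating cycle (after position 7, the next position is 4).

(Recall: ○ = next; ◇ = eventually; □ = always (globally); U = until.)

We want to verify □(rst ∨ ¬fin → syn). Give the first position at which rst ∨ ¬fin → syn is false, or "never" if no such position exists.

Check rst ∨ ¬fin → syn at each position in order: 0 ✓, 1 ✓, 2 ✓.
At position 3 the labels are {estab, rst}, so rst ∨ ¬fin → syn is false there. This is the first violation.

3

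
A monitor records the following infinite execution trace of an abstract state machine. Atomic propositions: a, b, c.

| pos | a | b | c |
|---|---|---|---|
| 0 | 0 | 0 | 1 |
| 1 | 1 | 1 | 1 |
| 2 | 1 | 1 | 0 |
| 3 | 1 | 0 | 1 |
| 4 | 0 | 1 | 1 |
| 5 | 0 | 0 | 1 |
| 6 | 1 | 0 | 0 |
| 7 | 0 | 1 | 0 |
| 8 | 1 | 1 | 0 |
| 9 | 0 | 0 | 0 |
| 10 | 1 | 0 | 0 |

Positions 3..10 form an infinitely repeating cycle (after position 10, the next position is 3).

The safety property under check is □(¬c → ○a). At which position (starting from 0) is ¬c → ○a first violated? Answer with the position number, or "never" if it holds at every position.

Check ¬c → ○a at each position in order: 0 ✓, 1 ✓, 2 ✓, 3 ✓, 4 ✓, 5 ✓.
At position 6 the labels are {a} and the next position 7 has {b}, so ¬c → ○a is false there. This is the first violation.

6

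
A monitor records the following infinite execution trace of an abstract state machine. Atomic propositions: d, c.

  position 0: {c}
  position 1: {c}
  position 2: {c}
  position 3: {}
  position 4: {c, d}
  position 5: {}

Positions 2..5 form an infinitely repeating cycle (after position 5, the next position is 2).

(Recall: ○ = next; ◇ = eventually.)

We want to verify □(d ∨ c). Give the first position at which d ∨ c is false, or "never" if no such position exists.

Check d ∨ c at each position in order: 0 ✓, 1 ✓, 2 ✓.
At position 3 the labels are {}, so d ∨ c is false there. This is the first violation.

3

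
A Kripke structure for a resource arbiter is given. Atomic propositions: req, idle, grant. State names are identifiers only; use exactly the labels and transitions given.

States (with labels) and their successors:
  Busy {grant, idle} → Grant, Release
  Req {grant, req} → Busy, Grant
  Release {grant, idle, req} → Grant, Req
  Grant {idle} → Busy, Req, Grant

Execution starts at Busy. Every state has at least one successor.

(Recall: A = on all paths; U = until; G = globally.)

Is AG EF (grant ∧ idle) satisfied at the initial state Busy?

Satisfied

States satisfying EF (grant ∧ idle): {Busy, Req, Release, Grant}.
States satisfying AG EF (grant ∧ idle): {Busy, Req, Release, Grant}.
Every state reachable from Busy satisfies EF (grant ∧ idle).
Busy ∈ Sat(AG EF (grant ∧ idle)).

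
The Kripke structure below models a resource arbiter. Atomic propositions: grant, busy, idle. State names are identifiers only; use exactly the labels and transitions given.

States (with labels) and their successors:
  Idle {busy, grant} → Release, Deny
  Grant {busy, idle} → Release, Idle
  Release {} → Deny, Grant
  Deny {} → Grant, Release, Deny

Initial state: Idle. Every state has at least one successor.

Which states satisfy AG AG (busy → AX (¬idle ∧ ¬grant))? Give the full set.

States satisfying AG (busy → AX (¬idle ∧ ¬grant)): ∅.
States satisfying AG AG (busy → AX (¬idle ∧ ¬grant)): ∅.

none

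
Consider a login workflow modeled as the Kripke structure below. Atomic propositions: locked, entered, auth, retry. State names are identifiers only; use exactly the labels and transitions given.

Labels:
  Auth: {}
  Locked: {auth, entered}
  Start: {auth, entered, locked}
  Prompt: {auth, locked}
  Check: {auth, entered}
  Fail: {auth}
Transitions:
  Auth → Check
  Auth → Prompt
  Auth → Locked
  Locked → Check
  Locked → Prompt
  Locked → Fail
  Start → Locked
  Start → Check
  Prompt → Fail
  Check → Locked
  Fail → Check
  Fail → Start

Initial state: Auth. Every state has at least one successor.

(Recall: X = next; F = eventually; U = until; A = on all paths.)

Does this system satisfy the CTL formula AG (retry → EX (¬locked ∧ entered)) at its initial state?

States satisfying retry → EX (¬locked ∧ entered): {Auth, Locked, Start, Prompt, Check, Fail}.
States satisfying AG (retry → EX (¬locked ∧ entered)): {Auth, Locked, Start, Prompt, Check, Fail}.
Every state reachable from Auth satisfies retry → EX (¬locked ∧ entered).
Auth ∈ Sat(AG (retry → EX (¬locked ∧ entered))).

Satisfied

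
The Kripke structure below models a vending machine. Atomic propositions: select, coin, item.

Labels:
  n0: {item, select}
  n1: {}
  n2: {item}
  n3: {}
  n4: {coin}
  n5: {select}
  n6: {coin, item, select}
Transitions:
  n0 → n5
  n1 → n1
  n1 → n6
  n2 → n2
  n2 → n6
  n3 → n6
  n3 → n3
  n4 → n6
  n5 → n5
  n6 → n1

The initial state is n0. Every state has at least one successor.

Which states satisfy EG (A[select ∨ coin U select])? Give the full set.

States satisfying A[select ∨ coin U select]: {n0, n4, n5, n6}.
States satisfying EG (A[select ∨ coin U select]): {n0, n5}.

{n0, n5}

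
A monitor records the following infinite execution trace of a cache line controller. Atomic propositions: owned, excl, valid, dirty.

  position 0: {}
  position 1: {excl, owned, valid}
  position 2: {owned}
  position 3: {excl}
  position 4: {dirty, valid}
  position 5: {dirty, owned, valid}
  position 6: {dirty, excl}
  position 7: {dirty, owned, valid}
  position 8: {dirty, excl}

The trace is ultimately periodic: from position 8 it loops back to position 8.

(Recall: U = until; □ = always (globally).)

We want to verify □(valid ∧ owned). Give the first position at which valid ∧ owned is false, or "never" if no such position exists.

0

At position 0 the labels are {}, so valid ∧ owned is false there. This is the first violation.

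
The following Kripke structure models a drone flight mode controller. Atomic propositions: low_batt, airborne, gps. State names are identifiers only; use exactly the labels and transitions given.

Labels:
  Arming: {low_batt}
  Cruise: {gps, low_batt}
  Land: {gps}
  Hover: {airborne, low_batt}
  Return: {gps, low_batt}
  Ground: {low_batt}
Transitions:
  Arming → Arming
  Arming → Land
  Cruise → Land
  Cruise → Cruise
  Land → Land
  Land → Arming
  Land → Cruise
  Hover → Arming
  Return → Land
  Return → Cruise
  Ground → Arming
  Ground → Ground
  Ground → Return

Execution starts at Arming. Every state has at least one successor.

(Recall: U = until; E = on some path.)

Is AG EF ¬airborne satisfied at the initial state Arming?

States satisfying EF ¬airborne: {Arming, Cruise, Land, Hover, Return, Ground}.
States satisfying AG EF ¬airborne: {Arming, Cruise, Land, Hover, Return, Ground}.
Every state reachable from Arming satisfies EF ¬airborne.
Arming ∈ Sat(AG EF ¬airborne).

Satisfied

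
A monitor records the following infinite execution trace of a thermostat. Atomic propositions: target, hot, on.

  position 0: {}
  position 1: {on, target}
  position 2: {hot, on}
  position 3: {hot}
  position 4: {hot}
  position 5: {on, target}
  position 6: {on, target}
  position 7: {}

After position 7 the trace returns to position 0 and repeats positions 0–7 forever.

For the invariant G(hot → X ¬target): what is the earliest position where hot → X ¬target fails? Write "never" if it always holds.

4

Check hot → X ¬target at each position in order: 0 ✓, 1 ✓, 2 ✓, 3 ✓.
At position 4 the labels are {hot} and the next position 5 has {on, target}, so hot → X ¬target is false there. This is the first violation.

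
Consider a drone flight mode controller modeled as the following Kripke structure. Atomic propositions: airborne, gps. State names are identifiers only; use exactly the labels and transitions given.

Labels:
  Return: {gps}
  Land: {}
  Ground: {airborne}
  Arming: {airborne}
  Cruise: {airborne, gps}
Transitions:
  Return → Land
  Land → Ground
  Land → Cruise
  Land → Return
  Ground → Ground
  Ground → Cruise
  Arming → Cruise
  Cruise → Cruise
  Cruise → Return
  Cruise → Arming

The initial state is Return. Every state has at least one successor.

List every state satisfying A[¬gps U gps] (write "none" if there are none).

{Return, Arming, Cruise}

States satisfying ¬gps: {Land, Ground, Arming}.
States satisfying gps: {Return, Cruise}.
States satisfying A[¬gps U gps]: {Return, Arming, Cruise}.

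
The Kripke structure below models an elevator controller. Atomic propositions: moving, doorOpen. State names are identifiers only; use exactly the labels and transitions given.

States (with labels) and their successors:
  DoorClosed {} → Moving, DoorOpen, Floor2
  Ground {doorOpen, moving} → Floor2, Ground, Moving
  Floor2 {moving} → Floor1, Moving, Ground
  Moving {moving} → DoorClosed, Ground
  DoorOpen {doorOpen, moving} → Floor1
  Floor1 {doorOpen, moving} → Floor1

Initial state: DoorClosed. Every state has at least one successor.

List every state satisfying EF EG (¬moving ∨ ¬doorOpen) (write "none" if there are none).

States satisfying EG (¬moving ∨ ¬doorOpen): {DoorClosed, Floor2, Moving}.
States satisfying EF EG (¬moving ∨ ¬doorOpen): {DoorClosed, Ground, Floor2, Moving}.

{DoorClosed, Ground, Floor2, Moving}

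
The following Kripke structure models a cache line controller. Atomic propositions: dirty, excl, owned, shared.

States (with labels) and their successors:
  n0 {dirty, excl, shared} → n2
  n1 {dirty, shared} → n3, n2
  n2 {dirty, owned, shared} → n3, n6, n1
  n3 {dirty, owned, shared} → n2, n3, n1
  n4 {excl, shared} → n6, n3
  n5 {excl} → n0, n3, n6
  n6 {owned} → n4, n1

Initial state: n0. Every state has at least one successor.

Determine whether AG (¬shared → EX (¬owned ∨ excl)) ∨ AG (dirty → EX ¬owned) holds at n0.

States satisfying ¬shared → EX (¬owned ∨ excl): {n0, n1, n2, n3, n4, n5, n6}.
States satisfying AG (¬shared → EX (¬owned ∨ excl)): {n0, n1, n2, n3, n4, n5, n6}.
States satisfying dirty → EX ¬owned: {n2, n3, n4, n5, n6}.
States satisfying AG (dirty → EX ¬owned): ∅.
States satisfying AG (¬shared → EX (¬owned ∨ excl)) ∨ AG (dirty → EX ¬owned): {n0, n1, n2, n3, n4, n5, n6}.
n0 ∈ Sat(AG (¬shared → EX (¬owned ∨ excl)) ∨ AG (dirty → EX ¬owned)).

Yes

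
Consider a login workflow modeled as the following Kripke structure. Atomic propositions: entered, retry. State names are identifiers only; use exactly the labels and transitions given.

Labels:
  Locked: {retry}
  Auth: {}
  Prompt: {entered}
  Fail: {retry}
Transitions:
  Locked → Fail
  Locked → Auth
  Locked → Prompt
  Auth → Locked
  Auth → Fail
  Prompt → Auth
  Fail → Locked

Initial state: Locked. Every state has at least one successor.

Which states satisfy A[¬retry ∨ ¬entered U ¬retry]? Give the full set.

{Auth, Prompt}

States satisfying ¬retry ∨ ¬entered: {Locked, Auth, Prompt, Fail}.
States satisfying ¬retry: {Auth, Prompt}.
States satisfying A[¬retry ∨ ¬entered U ¬retry]: {Auth, Prompt}.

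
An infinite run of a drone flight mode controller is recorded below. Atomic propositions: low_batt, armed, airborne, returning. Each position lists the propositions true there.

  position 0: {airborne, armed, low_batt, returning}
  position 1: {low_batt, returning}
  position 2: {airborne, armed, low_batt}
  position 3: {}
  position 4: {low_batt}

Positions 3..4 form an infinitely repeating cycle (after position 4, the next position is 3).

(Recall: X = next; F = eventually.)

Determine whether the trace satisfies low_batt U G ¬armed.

Walking from position 0: G ¬armed first holds at position 3, and low_batt holds at every earlier position along the way, so low_batt U G ¬armed holds.

Holds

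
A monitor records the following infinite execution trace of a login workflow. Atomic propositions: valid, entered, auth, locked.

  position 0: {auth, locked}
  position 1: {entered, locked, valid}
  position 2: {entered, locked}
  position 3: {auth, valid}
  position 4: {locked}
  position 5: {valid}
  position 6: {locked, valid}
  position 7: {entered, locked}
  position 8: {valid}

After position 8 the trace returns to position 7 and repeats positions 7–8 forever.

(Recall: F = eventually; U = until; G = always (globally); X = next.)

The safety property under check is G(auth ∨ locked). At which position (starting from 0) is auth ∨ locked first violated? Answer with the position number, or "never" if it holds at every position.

Check auth ∨ locked at each position in order: 0 ✓, 1 ✓, 2 ✓, 3 ✓, 4 ✓.
At position 5 the labels are {valid}, so auth ∨ locked is false there. This is the first violation.

5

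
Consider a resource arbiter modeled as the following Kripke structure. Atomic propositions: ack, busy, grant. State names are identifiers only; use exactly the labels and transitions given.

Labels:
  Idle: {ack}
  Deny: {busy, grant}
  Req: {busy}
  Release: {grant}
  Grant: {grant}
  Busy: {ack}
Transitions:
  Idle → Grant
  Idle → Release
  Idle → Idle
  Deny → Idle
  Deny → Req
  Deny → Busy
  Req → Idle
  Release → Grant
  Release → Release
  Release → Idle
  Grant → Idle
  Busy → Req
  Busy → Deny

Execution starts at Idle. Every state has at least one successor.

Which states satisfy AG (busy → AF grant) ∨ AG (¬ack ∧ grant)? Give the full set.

States satisfying busy → AF grant: {Idle, Deny, Release, Grant, Busy}.
States satisfying AG (busy → AF grant): {Idle, Release, Grant}.
States satisfying ¬ack ∧ grant: {Deny, Release, Grant}.
States satisfying AG (¬ack ∧ grant): ∅.
States satisfying AG (busy → AF grant) ∨ AG (¬ack ∧ grant): {Idle, Release, Grant}.

{Idle, Release, Grant}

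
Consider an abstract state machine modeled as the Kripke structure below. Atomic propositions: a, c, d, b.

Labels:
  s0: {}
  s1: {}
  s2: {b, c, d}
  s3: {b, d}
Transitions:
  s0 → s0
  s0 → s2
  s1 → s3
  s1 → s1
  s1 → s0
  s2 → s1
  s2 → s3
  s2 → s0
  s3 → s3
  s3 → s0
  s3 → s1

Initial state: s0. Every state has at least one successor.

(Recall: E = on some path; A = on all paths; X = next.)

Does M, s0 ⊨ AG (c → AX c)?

Does not hold

States satisfying c → AX c: {s0, s1, s3}.
States satisfying AG (c → AX c): ∅.
s2 is reachable from s0 and violates c → AX c, so AG fails at s0.
s0 ∉ Sat(AG (c → AX c)).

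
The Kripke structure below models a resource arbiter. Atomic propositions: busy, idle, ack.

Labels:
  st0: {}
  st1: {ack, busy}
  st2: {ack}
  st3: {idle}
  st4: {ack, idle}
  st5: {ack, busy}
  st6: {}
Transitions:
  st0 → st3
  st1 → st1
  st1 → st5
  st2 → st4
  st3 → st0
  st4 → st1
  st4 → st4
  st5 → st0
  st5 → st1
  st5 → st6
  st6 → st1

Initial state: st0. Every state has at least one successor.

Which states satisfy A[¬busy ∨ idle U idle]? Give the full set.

States satisfying ¬busy ∨ idle: {st0, st2, st3, st4, st6}.
States satisfying idle: {st3, st4}.
States satisfying A[¬busy ∨ idle U idle]: {st0, st2, st3, st4}.

{st0, st2, st3, st4}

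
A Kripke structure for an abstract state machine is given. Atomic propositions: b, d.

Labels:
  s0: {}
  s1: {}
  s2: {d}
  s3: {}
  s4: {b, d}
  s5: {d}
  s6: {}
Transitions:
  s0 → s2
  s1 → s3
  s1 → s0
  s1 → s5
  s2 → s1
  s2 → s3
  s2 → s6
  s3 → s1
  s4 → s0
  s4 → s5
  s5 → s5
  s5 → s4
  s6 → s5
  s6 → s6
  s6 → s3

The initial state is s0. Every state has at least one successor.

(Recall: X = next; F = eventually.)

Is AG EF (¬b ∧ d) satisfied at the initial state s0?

States satisfying EF (¬b ∧ d): {s0, s1, s2, s3, s4, s5, s6}.
States satisfying AG EF (¬b ∧ d): {s0, s1, s2, s3, s4, s5, s6}.
Every state reachable from s0 satisfies EF (¬b ∧ d).
s0 ∈ Sat(AG EF (¬b ∧ d)).

Yes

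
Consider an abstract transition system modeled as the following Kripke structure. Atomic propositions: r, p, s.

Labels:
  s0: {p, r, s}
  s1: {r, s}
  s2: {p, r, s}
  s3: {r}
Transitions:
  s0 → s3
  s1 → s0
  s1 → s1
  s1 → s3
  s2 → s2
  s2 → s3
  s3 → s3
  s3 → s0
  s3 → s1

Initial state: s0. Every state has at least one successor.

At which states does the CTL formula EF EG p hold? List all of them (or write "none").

{s2}

States satisfying EG p: {s2}.
States satisfying EF EG p: {s2}.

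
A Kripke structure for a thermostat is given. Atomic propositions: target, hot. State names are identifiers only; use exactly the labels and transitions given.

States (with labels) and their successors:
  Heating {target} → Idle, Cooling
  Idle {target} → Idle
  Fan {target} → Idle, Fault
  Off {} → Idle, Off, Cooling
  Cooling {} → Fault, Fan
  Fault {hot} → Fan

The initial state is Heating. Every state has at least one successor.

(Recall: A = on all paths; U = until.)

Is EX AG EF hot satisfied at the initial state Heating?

States satisfying AG EF hot: ∅.
States satisfying EX AG EF hot: ∅.
No suitable path/successor from Heating witnesses the formula.
Heating ∉ Sat(EX AG EF hot).

Does not hold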